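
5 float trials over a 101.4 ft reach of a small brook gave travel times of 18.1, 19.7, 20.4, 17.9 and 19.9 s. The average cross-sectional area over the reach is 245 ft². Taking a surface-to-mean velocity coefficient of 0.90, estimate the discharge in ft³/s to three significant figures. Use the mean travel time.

t̄ = (18.1 + 19.7 + 20.4 + 17.9 + 19.9) / 5 = 19.2 s
v_surface = L / t̄ = 101.4 / 19.2 = 5.281 ft/s
v_mean = 0.90 × 5.281 = 4.753 ft/s
Q = A × v_mean = 245 × 4.753 = 1165 ft³/s

1160 ft³/s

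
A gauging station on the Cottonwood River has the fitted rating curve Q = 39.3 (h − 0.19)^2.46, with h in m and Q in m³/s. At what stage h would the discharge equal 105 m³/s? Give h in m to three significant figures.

1.68 m

h − h₀ = (Q/C)^(1/b) = (105/39.3)^(1/2.46) = 1.491 m
h = 0.19 + 1.491 = 1.681 m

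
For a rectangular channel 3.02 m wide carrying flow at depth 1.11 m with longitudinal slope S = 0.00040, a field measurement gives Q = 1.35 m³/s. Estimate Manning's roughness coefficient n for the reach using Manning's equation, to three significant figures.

A = b·y = 3.02 × 1.11 = 3.352 m²
P = b + 2y = 3.02 + 2×1.11 = 5.240 m
R = A/P = 3.352/5.240 = 0.6397 m
n = (1/Q)·A·R^(2/3)·S^(1/2) = (1/1.35) × 3.352 × 0.7424 × 0.02000 = 0.03687

0.0369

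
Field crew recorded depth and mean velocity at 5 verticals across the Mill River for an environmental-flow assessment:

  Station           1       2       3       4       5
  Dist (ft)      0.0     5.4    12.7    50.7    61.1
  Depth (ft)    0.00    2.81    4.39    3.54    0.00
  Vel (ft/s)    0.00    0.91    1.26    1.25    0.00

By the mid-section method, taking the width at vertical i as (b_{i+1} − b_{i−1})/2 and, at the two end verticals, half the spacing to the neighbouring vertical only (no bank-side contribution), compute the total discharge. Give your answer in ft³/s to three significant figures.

249 ft³/s

w_2 = (12.7 − 0.0)/2 = 6.35 ft; q_2 = 0.91 × 2.81 × 6.35 = 16.24 ft³/s
w_3 = (50.7 − 5.4)/2 = 22.65 ft; q_3 = 1.26 × 4.39 × 22.65 = 125.3 ft³/s
w_4 = (61.1 − 12.7)/2 = 24.2 ft; q_4 = 1.25 × 3.54 × 24.2 = 107.1 ft³/s
Stations 1, 5 contribute zero (depth or velocity is 0).
Q = Σ qᵢ = 248.6 ft³/s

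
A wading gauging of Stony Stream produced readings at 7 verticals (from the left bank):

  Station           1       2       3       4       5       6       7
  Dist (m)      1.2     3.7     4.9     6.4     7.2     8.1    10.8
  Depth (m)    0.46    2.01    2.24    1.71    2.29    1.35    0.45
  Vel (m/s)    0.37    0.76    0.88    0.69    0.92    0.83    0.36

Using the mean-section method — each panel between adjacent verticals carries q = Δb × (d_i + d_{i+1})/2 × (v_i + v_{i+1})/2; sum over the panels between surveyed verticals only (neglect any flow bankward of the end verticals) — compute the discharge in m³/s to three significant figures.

Panel 1-2: Δb = 2.5 m, d̄ = (0.46+2.01)/2 = 1.235, v̄ = (0.37+0.76)/2 = 0.565 → q = 2.5×1.235×0.565 = 1.744 m³/s
Panel 2-3: Δb = 1.2 m, d̄ = (2.01+2.24)/2 = 2.125, v̄ = (0.76+0.88)/2 = 0.82 → q = 1.2×2.125×0.82 = 2.091 m³/s
Panel 3-4: Δb = 1.5 m, d̄ = (2.24+1.71)/2 = 1.975, v̄ = (0.88+0.69)/2 = 0.785 → q = 1.5×1.975×0.785 = 2.326 m³/s
Panel 4-5: Δb = 0.8 m, d̄ = (1.71+2.29)/2 = 2, v̄ = (0.69+0.92)/2 = 0.805 → q = 0.8×2×0.805 = 1.288 m³/s
Panel 5-6: Δb = 0.9 m, d̄ = (2.29+1.35)/2 = 1.82, v̄ = (0.92+0.83)/2 = 0.875 → q = 0.9×1.82×0.875 = 1.433 m³/s
Panel 6-7: Δb = 2.7 m, d̄ = (1.35+0.45)/2 = 0.9, v̄ = (0.83+0.36)/2 = 0.595 → q = 2.7×0.9×0.595 = 1.446 m³/s
Q = Σ q = 10.33 m³/s

10.3 m³/s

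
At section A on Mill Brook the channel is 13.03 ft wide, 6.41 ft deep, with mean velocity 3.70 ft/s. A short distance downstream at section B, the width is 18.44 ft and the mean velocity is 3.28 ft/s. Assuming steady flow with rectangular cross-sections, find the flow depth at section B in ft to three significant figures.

Q = A₁V₁ = (13.03×6.41) × 3.70 = 309.0 ft³/s
d₂ = Q/(b₂ V₂) = 309.0/(18.44×3.28) = 5.109 ft

5.11 ft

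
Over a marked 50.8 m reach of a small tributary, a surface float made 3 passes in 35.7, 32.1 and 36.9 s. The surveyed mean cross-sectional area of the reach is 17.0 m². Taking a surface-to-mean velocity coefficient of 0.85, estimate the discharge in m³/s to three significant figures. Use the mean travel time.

t̄ = (35.7 + 32.1 + 36.9) / 3 = 34.9 s
v_surface = L / t̄ = 50.8 / 34.9 = 1.456 m/s
v_mean = 0.85 × 1.456 = 1.237 m/s
Q = A × v_mean = 17.0 × 1.237 = 21.03 m³/s

21.0 m³/s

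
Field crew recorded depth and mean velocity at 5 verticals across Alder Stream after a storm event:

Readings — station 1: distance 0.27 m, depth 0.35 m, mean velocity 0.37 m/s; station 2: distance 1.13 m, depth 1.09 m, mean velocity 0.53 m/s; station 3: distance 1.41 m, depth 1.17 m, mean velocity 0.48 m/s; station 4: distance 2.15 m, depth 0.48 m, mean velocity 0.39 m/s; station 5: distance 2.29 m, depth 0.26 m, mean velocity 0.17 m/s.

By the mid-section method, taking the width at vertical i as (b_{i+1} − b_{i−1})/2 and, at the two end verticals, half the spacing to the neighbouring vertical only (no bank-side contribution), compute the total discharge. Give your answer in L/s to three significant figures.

757 L/s

w_1 = (1.13 − 0.27)/2 = 0.43 m; q_1 = 0.37 × 0.35 × 0.43 = 0.05569 m³/s
w_2 = (1.41 − 0.27)/2 = 0.57 m; q_2 = 0.53 × 1.09 × 0.57 = 0.3293 m³/s
w_3 = (2.15 − 1.13)/2 = 0.51 m; q_3 = 0.48 × 1.17 × 0.51 = 0.2864 m³/s
w_4 = (2.29 − 1.41)/2 = 0.44 m; q_4 = 0.39 × 0.48 × 0.44 = 0.08237 m³/s
w_5 = (2.29 − 2.15)/2 = 0.07 m; q_5 = 0.17 × 0.26 × 0.07 = 0.003094 m³/s
Q = Σ qᵢ = 0.7569 m³/s
= 0.7569 × 1000 = 756.9 L/s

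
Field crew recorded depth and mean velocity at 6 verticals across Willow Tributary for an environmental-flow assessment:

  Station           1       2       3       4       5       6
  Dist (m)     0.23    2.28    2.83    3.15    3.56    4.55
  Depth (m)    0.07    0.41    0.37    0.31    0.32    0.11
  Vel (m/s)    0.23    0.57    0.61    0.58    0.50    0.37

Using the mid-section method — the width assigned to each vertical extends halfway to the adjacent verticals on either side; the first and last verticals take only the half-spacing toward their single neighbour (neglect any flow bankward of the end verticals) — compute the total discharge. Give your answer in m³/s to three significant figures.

w_1 = (2.28 − 0.23)/2 = 1.025 m; q_1 = 0.23 × 0.07 × 1.025 = 0.01650 m³/s
w_2 = (2.83 − 0.23)/2 = 1.3 m; q_2 = 0.57 × 0.41 × 1.3 = 0.3038 m³/s
w_3 = (3.15 − 2.28)/2 = 0.435 m; q_3 = 0.61 × 0.37 × 0.435 = 0.09818 m³/s
w_4 = (3.56 − 2.83)/2 = 0.365 m; q_4 = 0.58 × 0.31 × 0.365 = 0.06563 m³/s
w_5 = (4.55 − 3.15)/2 = 0.7 m; q_5 = 0.50 × 0.32 × 0.7 = 0.1120 m³/s
w_6 = (4.55 − 3.56)/2 = 0.495 m; q_6 = 0.37 × 0.11 × 0.495 = 0.02015 m³/s
Q = Σ qᵢ = 0.6163 m³/s

0.616 m³/s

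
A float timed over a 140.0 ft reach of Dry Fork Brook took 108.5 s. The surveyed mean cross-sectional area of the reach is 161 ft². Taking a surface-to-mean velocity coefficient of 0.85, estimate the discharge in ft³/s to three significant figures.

177 ft³/s

v_surface = L / t̄ = 140.0 / 108.5 = 1.290 ft/s
v_mean = 0.85 × 1.290 = 1.097 ft/s
Q = A × v_mean = 161 × 1.097 = 176.6 ft³/s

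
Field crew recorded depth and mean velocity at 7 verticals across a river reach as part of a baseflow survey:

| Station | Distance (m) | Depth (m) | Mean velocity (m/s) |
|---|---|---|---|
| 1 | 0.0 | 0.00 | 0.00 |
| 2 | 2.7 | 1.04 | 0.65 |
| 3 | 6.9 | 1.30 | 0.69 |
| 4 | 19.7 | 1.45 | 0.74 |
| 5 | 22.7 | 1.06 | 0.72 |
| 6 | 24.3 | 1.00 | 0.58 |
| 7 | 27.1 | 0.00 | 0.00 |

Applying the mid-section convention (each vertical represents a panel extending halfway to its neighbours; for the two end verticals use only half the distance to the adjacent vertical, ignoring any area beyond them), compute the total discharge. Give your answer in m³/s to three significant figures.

21.5 m³/s

w_2 = (6.9 − 0.0)/2 = 3.45 m; q_2 = 0.65 × 1.04 × 3.45 = 2.332 m³/s
w_3 = (19.7 − 2.7)/2 = 8.5 m; q_3 = 0.69 × 1.30 × 8.5 = 7.625 m³/s
w_4 = (22.7 − 6.9)/2 = 7.9 m; q_4 = 0.74 × 1.45 × 7.9 = 8.477 m³/s
w_5 = (24.3 − 19.7)/2 = 2.3 m; q_5 = 0.72 × 1.06 × 2.3 = 1.755 m³/s
w_6 = (27.1 − 22.7)/2 = 2.2 m; q_6 = 0.58 × 1.00 × 2.2 = 1.276 m³/s
Stations 1, 7 contribute zero (depth or velocity is 0).
Q = Σ qᵢ = 21.46 m³/s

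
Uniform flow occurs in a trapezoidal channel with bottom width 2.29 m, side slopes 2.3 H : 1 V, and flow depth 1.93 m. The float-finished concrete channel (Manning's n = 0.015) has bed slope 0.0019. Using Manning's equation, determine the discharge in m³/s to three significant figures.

39.8 m³/s

A = (b + z·y)·y = (2.29 + 2.3×1.93)×1.93 = 12.99 m²
P = b + 2y√(1+z²) = 2.29 + 2×1.93×√(1+2.3²) = 11.97 m
R = A/P = 12.99/11.97 = 1.085 m
Q = (1/n)·A·R^(2/3)·S^(1/2) = (1/0.015) × 12.99 × 1.085^(2/3) × 0.0019^(1/2) = 39.85 m³/s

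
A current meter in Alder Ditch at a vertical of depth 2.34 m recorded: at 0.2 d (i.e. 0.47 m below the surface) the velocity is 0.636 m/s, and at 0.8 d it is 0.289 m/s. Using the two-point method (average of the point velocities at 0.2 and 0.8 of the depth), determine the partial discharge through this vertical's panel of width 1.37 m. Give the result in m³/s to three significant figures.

v̄ = (0.636 + 0.289) / 2 = 0.4625 m/s
q = v̄ × d × w = 0.4625 × 2.34 × 1.37 = 1.483 m³/s

1.48 m³/s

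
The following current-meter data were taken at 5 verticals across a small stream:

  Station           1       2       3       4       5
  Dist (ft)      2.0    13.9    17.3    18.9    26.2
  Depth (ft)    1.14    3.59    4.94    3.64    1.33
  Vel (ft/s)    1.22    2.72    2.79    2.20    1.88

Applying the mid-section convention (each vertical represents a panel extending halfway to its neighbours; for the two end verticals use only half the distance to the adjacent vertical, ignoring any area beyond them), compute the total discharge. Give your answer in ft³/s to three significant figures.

w_1 = (13.9 − 2.0)/2 = 5.95 ft; q_1 = 1.22 × 1.14 × 5.95 = 8.275 ft³/s
w_2 = (17.3 − 2.0)/2 = 7.65 ft; q_2 = 2.72 × 3.59 × 7.65 = 74.70 ft³/s
w_3 = (18.9 − 13.9)/2 = 2.5 ft; q_3 = 2.79 × 4.94 × 2.5 = 34.46 ft³/s
w_4 = (26.2 − 17.3)/2 = 4.45 ft; q_4 = 2.20 × 3.64 × 4.45 = 35.64 ft³/s
w_5 = (26.2 − 18.9)/2 = 3.65 ft; q_5 = 1.88 × 1.33 × 3.65 = 9.126 ft³/s
Q = Σ qᵢ = 162.2 ft³/s

162 ft³/s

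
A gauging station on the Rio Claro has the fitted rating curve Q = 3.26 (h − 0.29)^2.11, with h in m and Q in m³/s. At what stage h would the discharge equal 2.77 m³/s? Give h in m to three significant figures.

1.22 m

h − h₀ = (Q/C)^(1/b) = (2.77/3.26)^(1/2.11) = 0.9257 m
h = 0.29 + 0.9257 = 1.216 m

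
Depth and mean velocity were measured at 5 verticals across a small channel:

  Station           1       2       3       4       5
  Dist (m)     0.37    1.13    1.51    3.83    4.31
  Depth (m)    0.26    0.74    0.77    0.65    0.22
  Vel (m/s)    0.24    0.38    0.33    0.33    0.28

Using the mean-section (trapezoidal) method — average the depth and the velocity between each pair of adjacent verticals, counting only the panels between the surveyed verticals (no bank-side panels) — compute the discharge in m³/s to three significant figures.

0.827 m³/s

Panel 1-2: Δb = 0.76 m, d̄ = (0.26+0.74)/2 = 0.5, v̄ = (0.24+0.38)/2 = 0.31 → q = 0.76×0.5×0.31 = 0.1178 m³/s
Panel 2-3: Δb = 0.38 m, d̄ = (0.74+0.77)/2 = 0.755, v̄ = (0.38+0.33)/2 = 0.355 → q = 0.38×0.755×0.355 = 0.1018 m³/s
Panel 3-4: Δb = 2.32 m, d̄ = (0.77+0.65)/2 = 0.71, v̄ = (0.33+0.33)/2 = 0.33 → q = 2.32×0.71×0.33 = 0.5436 m³/s
Panel 4-5: Δb = 0.48 m, d̄ = (0.65+0.22)/2 = 0.435, v̄ = (0.33+0.28)/2 = 0.305 → q = 0.48×0.435×0.305 = 0.06368 m³/s
Q = Σ q = 0.8269 m³/s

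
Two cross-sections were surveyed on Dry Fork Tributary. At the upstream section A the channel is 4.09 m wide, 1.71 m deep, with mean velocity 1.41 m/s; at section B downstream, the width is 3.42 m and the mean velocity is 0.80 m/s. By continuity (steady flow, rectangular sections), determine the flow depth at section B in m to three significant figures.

3.60 m

Q = A₁V₁ = (4.09×1.71) × 1.41 = 9.861 m³/s
d₂ = Q/(b₂ V₂) = 9.861/(3.42×0.80) = 3.604 m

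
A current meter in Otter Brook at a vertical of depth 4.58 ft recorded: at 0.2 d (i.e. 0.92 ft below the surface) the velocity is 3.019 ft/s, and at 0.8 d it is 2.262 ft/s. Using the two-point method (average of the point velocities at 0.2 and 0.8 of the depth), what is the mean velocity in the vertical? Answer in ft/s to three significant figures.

2.64 ft/s

v̄ = (3.019 + 2.262) / 2 = 2.641 ft/s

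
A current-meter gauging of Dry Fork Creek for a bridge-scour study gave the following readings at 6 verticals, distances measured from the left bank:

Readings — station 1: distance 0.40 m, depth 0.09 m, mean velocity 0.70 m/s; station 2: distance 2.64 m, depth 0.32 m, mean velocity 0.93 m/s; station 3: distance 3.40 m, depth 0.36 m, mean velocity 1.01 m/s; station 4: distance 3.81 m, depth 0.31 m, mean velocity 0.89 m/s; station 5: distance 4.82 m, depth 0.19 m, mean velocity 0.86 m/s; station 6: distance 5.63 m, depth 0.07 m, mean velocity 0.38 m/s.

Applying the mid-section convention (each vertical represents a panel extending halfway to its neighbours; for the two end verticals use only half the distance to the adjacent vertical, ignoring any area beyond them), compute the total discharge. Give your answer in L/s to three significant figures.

1090 L/s

w_1 = (2.64 − 0.40)/2 = 1.12 m; q_1 = 0.70 × 0.09 × 1.12 = 0.07056 m³/s
w_2 = (3.40 − 0.40)/2 = 1.5 m; q_2 = 0.93 × 0.32 × 1.5 = 0.4464 m³/s
w_3 = (3.81 − 2.64)/2 = 0.585 m; q_3 = 1.01 × 0.36 × 0.585 = 0.2127 m³/s
w_4 = (4.82 − 3.40)/2 = 0.71 m; q_4 = 0.89 × 0.31 × 0.71 = 0.1959 m³/s
w_5 = (5.63 − 3.81)/2 = 0.91 m; q_5 = 0.86 × 0.19 × 0.91 = 0.1487 m³/s
w_6 = (5.63 − 4.82)/2 = 0.405 m; q_6 = 0.38 × 0.07 × 0.405 = 0.01077 m³/s
Q = Σ qᵢ = 1.085 m³/s
= 1.085 × 1000 = 1085 L/s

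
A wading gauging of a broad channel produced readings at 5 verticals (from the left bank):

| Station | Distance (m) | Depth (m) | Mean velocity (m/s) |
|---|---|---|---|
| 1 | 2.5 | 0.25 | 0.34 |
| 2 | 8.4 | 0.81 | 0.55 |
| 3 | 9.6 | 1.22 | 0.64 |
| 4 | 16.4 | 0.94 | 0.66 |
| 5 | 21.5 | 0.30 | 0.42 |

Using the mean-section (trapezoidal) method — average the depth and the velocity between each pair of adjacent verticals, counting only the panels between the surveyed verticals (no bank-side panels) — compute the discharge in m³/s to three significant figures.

8.60 m³/s

Panel 1-2: Δb = 5.9 m, d̄ = (0.25+0.81)/2 = 0.53, v̄ = (0.34+0.55)/2 = 0.445 → q = 5.9×0.53×0.445 = 1.392 m³/s
Panel 2-3: Δb = 1.2 m, d̄ = (0.81+1.22)/2 = 1.015, v̄ = (0.55+0.64)/2 = 0.595 → q = 1.2×1.015×0.595 = 0.7247 m³/s
Panel 3-4: Δb = 6.8 m, d̄ = (1.22+0.94)/2 = 1.08, v̄ = (0.64+0.66)/2 = 0.65 → q = 6.8×1.08×0.65 = 4.774 m³/s
Panel 4-5: Δb = 5.1 m, d̄ = (0.94+0.30)/2 = 0.62, v̄ = (0.66+0.42)/2 = 0.54 → q = 5.1×0.62×0.54 = 1.707 m³/s
Q = Σ q = 8.597 m³/s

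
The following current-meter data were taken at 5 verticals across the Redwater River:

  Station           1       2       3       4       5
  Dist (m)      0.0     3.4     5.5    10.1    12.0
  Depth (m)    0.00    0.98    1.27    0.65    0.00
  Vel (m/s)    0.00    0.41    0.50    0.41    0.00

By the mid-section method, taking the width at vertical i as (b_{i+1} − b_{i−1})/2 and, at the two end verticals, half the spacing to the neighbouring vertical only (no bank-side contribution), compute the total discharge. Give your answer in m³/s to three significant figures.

4.10 m³/s

w_2 = (5.5 − 0.0)/2 = 2.75 m; q_2 = 0.41 × 0.98 × 2.75 = 1.105 m³/s
w_3 = (10.1 − 3.4)/2 = 3.35 m; q_3 = 0.50 × 1.27 × 3.35 = 2.127 m³/s
w_4 = (12.0 − 5.5)/2 = 3.25 m; q_4 = 0.41 × 0.65 × 3.25 = 0.8661 m³/s
Stations 1, 5 contribute zero (depth or velocity is 0).
Q = Σ qᵢ = 4.098 m³/s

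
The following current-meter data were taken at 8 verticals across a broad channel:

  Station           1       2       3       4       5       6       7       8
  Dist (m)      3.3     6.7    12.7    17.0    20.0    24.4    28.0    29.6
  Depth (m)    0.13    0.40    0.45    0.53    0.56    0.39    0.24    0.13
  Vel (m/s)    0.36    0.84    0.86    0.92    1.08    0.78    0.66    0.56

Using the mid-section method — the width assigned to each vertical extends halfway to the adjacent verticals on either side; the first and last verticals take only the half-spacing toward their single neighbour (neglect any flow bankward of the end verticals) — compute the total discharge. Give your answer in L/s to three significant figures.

w_1 = (6.7 − 3.3)/2 = 1.7 m; q_1 = 0.36 × 0.13 × 1.7 = 0.07956 m³/s
w_2 = (12.7 − 3.3)/2 = 4.7 m; q_2 = 0.84 × 0.40 × 4.7 = 1.579 m³/s
w_3 = (17.0 − 6.7)/2 = 5.15 m; q_3 = 0.86 × 0.45 × 5.15 = 1.993 m³/s
w_4 = (20.0 − 12.7)/2 = 3.65 m; q_4 = 0.92 × 0.53 × 3.65 = 1.780 m³/s
w_5 = (24.4 − 17.0)/2 = 3.7 m; q_5 = 1.08 × 0.56 × 3.7 = 2.238 m³/s
w_6 = (28.0 − 20.0)/2 = 4 m; q_6 = 0.78 × 0.39 × 4 = 1.217 m³/s
w_7 = (29.6 − 24.4)/2 = 2.6 m; q_7 = 0.66 × 0.24 × 2.6 = 0.4118 m³/s
w_8 = (29.6 − 28.0)/2 = 0.8 m; q_8 = 0.56 × 0.13 × 0.8 = 0.05824 m³/s
Q = Σ qᵢ = 9.356 m³/s
= 9.356 × 1000 = 9356 L/s

9360 L/s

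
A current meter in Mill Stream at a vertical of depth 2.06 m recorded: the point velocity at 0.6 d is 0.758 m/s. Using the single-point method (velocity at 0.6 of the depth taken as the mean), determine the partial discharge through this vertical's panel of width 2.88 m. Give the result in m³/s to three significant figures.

4.50 m³/s

v̄ = v₀.₆ = 0.758 m/s
q = v̄ × d × w = 0.7580 × 2.06 × 2.88 = 4.497 m³/s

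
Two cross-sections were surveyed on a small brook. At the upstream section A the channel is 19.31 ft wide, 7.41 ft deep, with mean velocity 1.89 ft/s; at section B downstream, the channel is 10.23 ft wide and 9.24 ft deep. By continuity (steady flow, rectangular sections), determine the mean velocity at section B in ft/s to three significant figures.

Q = A₁V₁ = (19.31×7.41) × 1.89 = 270.4 ft³/s
A₂ = 10.23 × 9.24 = 94.53 ft²
V₂ = Q/A₂ = 270.4/94.53 = 2.861 ft/s

2.86 ft/s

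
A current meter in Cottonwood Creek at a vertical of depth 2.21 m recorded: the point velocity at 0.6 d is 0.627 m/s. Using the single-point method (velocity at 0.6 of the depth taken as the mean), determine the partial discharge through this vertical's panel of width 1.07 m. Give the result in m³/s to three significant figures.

1.48 m³/s

v̄ = v₀.₆ = 0.627 m/s
q = v̄ × d × w = 0.6270 × 2.21 × 1.07 = 1.483 m³/s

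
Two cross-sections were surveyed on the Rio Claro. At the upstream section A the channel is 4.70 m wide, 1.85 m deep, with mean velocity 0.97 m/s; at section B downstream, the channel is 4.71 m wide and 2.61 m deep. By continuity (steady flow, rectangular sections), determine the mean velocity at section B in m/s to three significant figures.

0.686 m/s

Q = A₁V₁ = (4.70×1.85) × 0.97 = 8.434 m³/s
A₂ = 4.71 × 2.61 = 12.29 m²
V₂ = Q/A₂ = 8.434/12.29 = 0.6861 m/s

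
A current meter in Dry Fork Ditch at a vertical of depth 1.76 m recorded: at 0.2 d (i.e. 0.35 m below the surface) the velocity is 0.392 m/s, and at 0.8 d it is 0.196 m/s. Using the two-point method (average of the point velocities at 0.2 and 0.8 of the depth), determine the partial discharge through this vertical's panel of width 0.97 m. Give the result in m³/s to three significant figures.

v̄ = (0.392 + 0.196) / 2 = 0.2940 m/s
q = v̄ × d × w = 0.2940 × 1.76 × 0.97 = 0.5019 m³/s

0.502 m³/s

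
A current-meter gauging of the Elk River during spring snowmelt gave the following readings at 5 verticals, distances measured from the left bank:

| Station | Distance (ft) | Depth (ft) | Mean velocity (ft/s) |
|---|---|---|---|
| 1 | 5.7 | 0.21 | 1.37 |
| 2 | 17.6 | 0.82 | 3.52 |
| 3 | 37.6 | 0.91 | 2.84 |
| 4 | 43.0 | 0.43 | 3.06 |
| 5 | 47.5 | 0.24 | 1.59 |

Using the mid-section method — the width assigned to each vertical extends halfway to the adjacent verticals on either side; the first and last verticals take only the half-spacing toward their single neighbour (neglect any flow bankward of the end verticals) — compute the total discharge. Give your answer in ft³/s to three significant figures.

w_1 = (17.6 − 5.7)/2 = 5.95 ft; q_1 = 1.37 × 0.21 × 5.95 = 1.712 ft³/s
w_2 = (37.6 − 5.7)/2 = 15.95 ft; q_2 = 3.52 × 0.82 × 15.95 = 46.04 ft³/s
w_3 = (43.0 − 17.6)/2 = 12.7 ft; q_3 = 2.84 × 0.91 × 12.7 = 32.82 ft³/s
w_4 = (47.5 − 37.6)/2 = 4.95 ft; q_4 = 3.06 × 0.43 × 4.95 = 6.513 ft³/s
w_5 = (47.5 − 43.0)/2 = 2.25 ft; q_5 = 1.59 × 0.24 × 2.25 = 0.8586 ft³/s
Q = Σ qᵢ = 87.94 ft³/s

87.9 ft³/s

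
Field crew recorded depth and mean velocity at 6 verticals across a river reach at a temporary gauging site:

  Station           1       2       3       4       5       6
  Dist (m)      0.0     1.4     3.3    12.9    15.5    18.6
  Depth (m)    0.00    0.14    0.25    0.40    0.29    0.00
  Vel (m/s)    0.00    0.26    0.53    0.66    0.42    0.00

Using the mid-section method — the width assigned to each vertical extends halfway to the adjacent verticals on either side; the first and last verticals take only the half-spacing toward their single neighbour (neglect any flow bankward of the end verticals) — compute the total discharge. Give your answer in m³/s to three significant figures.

w_2 = (3.3 − 0.0)/2 = 1.65 m; q_2 = 0.26 × 0.14 × 1.65 = 0.06006 m³/s
w_3 = (12.9 − 1.4)/2 = 5.75 m; q_3 = 0.53 × 0.25 × 5.75 = 0.7619 m³/s
w_4 = (15.5 − 3.3)/2 = 6.1 m; q_4 = 0.66 × 0.40 × 6.1 = 1.610 m³/s
w_5 = (18.6 − 12.9)/2 = 2.85 m; q_5 = 0.42 × 0.29 × 2.85 = 0.3471 m³/s
Stations 1, 6 contribute zero (depth or velocity is 0).
Q = Σ qᵢ = 2.779 m³/s

2.78 m³/s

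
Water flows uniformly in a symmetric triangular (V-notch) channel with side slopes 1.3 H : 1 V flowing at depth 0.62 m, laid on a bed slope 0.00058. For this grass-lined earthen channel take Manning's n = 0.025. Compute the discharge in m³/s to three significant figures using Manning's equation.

A = z·y² = 1.3×0.62² = 0.4997 m²
P = 2y√(1+z²) = 2×0.62×√(1+1.3²) = 2.034 m
R = A/P = 0.4997/2.034 = 0.2457 m
Q = (1/n)·A·R^(2/3)·S^(1/2) = (1/0.025) × 0.4997 × 0.2457^(2/3) × 0.00058^(1/2) = 0.1889 m³/s

0.189 m³/s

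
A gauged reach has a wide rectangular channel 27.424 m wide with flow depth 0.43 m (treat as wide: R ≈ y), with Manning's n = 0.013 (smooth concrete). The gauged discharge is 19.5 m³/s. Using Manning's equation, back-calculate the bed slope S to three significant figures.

0.00142

A = b·y = 27.424 × 0.43 = 11.79 m²
Wide channel: R ≈ y = 0.43 m
S = (Q·n / (1·A·R^(2/3)))² = (19.5×0.013 / (1×11.79×0.5697))² = 0.001424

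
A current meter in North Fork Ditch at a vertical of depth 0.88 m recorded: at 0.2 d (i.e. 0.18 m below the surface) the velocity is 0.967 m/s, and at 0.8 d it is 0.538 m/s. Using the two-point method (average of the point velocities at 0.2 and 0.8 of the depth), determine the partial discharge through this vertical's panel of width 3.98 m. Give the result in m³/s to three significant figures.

2.64 m³/s

v̄ = (0.967 + 0.538) / 2 = 0.7525 m/s
q = v̄ × d × w = 0.7525 × 0.88 × 3.98 = 2.636 m³/s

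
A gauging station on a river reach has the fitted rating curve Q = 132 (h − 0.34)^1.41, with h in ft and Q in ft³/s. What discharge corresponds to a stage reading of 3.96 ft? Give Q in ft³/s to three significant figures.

810 ft³/s

Q = 132 × (3.96 − 0.34)^1.41 = 132 × 3.62^1.41 = 809.8 ft³/s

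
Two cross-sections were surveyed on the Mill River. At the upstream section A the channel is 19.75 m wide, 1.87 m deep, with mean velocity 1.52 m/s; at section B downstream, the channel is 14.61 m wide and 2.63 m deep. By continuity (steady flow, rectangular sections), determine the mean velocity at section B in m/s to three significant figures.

1.46 m/s

Q = A₁V₁ = (19.75×1.87) × 1.52 = 56.14 m³/s
A₂ = 14.61 × 2.63 = 38.42 m²
V₂ = Q/A₂ = 56.14/38.42 = 1.461 m/s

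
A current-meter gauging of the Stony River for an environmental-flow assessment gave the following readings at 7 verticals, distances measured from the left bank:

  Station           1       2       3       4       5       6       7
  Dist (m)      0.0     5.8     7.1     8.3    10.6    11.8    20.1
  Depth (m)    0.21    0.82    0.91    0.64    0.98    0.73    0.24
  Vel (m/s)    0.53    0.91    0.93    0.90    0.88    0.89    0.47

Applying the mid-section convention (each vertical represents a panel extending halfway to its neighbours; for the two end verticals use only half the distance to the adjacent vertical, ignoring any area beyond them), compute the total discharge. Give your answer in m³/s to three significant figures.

w_1 = (5.8 − 0.0)/2 = 2.9 m; q_1 = 0.53 × 0.21 × 2.9 = 0.3228 m³/s
w_2 = (7.1 − 0.0)/2 = 3.55 m; q_2 = 0.91 × 0.82 × 3.55 = 2.649 m³/s
w_3 = (8.3 − 5.8)/2 = 1.25 m; q_3 = 0.93 × 0.91 × 1.25 = 1.058 m³/s
w_4 = (10.6 − 7.1)/2 = 1.75 m; q_4 = 0.90 × 0.64 × 1.75 = 1.008 m³/s
w_5 = (11.8 − 8.3)/2 = 1.75 m; q_5 = 0.88 × 0.98 × 1.75 = 1.509 m³/s
w_6 = (20.1 − 10.6)/2 = 4.75 m; q_6 = 0.89 × 0.73 × 4.75 = 3.086 m³/s
w_7 = (20.1 − 11.8)/2 = 4.15 m; q_7 = 0.47 × 0.24 × 4.15 = 0.4681 m³/s
Q = Σ qᵢ = 10.10 m³/s

10.1 m³/s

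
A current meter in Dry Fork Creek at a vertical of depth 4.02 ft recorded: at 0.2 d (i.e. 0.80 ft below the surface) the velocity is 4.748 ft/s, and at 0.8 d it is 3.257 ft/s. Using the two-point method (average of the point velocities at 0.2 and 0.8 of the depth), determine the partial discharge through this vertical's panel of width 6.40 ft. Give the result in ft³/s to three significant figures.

103 ft³/s

v̄ = (4.748 + 3.257) / 2 = 4.003 ft/s
q = v̄ × d × w = 4.003 × 4.02 × 6.40 = 103.0 ft³/s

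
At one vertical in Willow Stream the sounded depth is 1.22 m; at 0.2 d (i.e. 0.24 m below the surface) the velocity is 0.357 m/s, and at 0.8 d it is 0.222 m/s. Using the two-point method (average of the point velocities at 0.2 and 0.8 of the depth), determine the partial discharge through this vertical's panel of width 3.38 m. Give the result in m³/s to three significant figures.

v̄ = (0.357 + 0.222) / 2 = 0.2895 m/s
q = v̄ × d × w = 0.2895 × 1.22 × 3.38 = 1.194 m³/s

1.19 m³/s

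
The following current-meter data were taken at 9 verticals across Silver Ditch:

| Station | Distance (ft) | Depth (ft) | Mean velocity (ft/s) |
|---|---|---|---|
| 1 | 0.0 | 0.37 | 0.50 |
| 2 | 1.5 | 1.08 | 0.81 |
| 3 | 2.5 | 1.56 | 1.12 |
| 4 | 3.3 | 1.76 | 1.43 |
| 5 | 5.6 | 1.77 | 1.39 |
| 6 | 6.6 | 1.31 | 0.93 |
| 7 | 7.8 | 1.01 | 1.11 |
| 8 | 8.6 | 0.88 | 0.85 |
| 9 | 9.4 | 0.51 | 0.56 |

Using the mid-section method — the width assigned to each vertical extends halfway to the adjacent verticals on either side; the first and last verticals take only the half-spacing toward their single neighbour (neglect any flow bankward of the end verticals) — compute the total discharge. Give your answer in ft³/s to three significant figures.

w_1 = (1.5 − 0.0)/2 = 0.75 ft; q_1 = 0.50 × 0.37 × 0.75 = 0.1388 ft³/s
w_2 = (2.5 − 0.0)/2 = 1.25 ft; q_2 = 0.81 × 1.08 × 1.25 = 1.094 ft³/s
w_3 = (3.3 − 1.5)/2 = 0.9 ft; q_3 = 1.12 × 1.56 × 0.9 = 1.572 ft³/s
w_4 = (5.6 − 2.5)/2 = 1.55 ft; q_4 = 1.43 × 1.76 × 1.55 = 3.901 ft³/s
w_5 = (6.6 − 3.3)/2 = 1.65 ft; q_5 = 1.39 × 1.77 × 1.65 = 4.059 ft³/s
w_6 = (7.8 − 5.6)/2 = 1.1 ft; q_6 = 0.93 × 1.31 × 1.1 = 1.340 ft³/s
w_7 = (8.6 − 6.6)/2 = 1 ft; q_7 = 1.11 × 1.01 × 1 = 1.121 ft³/s
w_8 = (9.4 − 7.8)/2 = 0.8 ft; q_8 = 0.85 × 0.88 × 0.8 = 0.5984 ft³/s
w_9 = (9.4 − 8.6)/2 = 0.4 ft; q_9 = 0.56 × 0.51 × 0.4 = 0.1142 ft³/s
Q = Σ qᵢ = 13.94 ft³/s

13.9 ft³/s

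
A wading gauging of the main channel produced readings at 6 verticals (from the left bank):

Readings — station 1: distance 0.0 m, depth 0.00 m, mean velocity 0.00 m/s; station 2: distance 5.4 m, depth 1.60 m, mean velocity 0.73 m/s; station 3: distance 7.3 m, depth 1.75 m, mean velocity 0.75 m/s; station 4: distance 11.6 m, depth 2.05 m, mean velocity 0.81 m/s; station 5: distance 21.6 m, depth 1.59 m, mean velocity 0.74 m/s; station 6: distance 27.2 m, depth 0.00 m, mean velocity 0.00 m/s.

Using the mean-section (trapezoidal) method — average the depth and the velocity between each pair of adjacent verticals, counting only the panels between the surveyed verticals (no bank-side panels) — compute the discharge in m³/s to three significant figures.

Panel 1-2: Δb = 5.4 m, d̄ = (0.00+1.60)/2 = 0.8, v̄ = (0.00+0.73)/2 = 0.365 → q = 5.4×0.8×0.365 = 1.577 m³/s
Panel 2-3: Δb = 1.9 m, d̄ = (1.60+1.75)/2 = 1.675, v̄ = (0.73+0.75)/2 = 0.74 → q = 1.9×1.675×0.74 = 2.355 m³/s
Panel 3-4: Δb = 4.3 m, d̄ = (1.75+2.05)/2 = 1.9, v̄ = (0.75+0.81)/2 = 0.78 → q = 4.3×1.9×0.78 = 6.373 m³/s
Panel 4-5: Δb = 10 m, d̄ = (2.05+1.59)/2 = 1.82, v̄ = (0.81+0.74)/2 = 0.775 → q = 10×1.82×0.775 = 14.11 m³/s
Panel 5-6: Δb = 5.6 m, d̄ = (1.59+0.00)/2 = 0.795, v̄ = (0.74+0.00)/2 = 0.37 → q = 5.6×0.795×0.37 = 1.647 m³/s
Q = Σ q = 26.06 m³/s

26.1 m³/s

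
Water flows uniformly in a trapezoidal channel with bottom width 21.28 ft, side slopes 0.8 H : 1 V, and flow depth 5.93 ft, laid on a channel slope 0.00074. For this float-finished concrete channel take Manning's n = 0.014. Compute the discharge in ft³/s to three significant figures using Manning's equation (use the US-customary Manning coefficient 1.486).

1170 ft³/s

A = (b + z·y)·y = (21.28 + 0.8×5.93)×5.93 = 154.3 ft²
P = b + 2y√(1+z²) = 21.28 + 2×5.93×√(1+0.8²) = 36.47 ft
R = A/P = 154.3/36.47 = 4.232 ft
Q = (1.486/n)·A·R^(2/3)·S^(1/2) = (1.486/0.014) × 154.3 × 4.232^(2/3) × 0.00074^(1/2) = 1166 ft³/s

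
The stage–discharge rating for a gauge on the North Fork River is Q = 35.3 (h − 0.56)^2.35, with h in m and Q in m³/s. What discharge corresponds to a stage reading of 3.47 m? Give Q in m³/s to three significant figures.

434 m³/s

Q = 35.3 × (3.47 − 0.56)^2.35 = 35.3 × 2.91^2.35 = 434.4 m³/s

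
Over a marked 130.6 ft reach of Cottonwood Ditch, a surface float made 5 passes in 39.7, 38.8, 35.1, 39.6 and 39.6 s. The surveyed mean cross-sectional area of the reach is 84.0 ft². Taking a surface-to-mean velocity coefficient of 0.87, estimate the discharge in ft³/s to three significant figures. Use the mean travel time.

t̄ = (39.7 + 38.8 + 35.1 + 39.6 + 39.6) / 5 = 38.56 s
v_surface = L / t̄ = 130.6 / 38.56 = 3.387 ft/s
v_mean = 0.87 × 3.387 = 2.947 ft/s
Q = A × v_mean = 84.0 × 2.947 = 247.5 ft³/s

248 ft³/s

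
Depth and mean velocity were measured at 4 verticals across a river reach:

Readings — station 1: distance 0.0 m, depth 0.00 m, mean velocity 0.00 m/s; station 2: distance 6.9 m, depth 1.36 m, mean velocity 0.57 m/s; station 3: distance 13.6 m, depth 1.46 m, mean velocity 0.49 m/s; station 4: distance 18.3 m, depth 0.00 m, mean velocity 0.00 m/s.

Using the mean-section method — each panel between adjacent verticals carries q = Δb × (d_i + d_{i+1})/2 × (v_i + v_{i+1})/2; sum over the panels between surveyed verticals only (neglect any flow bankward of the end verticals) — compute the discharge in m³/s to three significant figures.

7.18 m³/s

Panel 1-2: Δb = 6.9 m, d̄ = (0.00+1.36)/2 = 0.68, v̄ = (0.00+0.57)/2 = 0.285 → q = 6.9×0.68×0.285 = 1.337 m³/s
Panel 2-3: Δb = 6.7 m, d̄ = (1.36+1.46)/2 = 1.41, v̄ = (0.57+0.49)/2 = 0.53 → q = 6.7×1.41×0.53 = 5.007 m³/s
Panel 3-4: Δb = 4.7 m, d̄ = (1.46+0.00)/2 = 0.73, v̄ = (0.49+0.00)/2 = 0.245 → q = 4.7×0.73×0.245 = 0.8406 m³/s
Q = Σ q = 7.185 m³/s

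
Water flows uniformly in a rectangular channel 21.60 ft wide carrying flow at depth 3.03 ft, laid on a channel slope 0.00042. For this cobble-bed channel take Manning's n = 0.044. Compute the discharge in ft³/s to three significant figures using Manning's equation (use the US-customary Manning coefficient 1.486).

A = b·y = 21.60 × 3.03 = 65.45 ft²
P = b + 2y = 21.60 + 2×3.03 = 27.66 ft
R = A/P = 65.45/27.66 = 2.366 ft
Q = (1.486/n)·A·R^(2/3)·S^(1/2) = (1.486/0.044) × 65.45 × 2.366^(2/3) × 0.00042^(1/2) = 80.44 ft³/s

80.4 ft³/s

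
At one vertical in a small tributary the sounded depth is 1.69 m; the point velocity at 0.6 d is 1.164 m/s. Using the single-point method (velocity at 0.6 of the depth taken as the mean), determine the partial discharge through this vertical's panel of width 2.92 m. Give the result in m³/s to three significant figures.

v̄ = v₀.₆ = 1.164 m/s
q = v̄ × d × w = 1.164 × 1.69 × 2.92 = 5.744 m³/s

5.74 m³/s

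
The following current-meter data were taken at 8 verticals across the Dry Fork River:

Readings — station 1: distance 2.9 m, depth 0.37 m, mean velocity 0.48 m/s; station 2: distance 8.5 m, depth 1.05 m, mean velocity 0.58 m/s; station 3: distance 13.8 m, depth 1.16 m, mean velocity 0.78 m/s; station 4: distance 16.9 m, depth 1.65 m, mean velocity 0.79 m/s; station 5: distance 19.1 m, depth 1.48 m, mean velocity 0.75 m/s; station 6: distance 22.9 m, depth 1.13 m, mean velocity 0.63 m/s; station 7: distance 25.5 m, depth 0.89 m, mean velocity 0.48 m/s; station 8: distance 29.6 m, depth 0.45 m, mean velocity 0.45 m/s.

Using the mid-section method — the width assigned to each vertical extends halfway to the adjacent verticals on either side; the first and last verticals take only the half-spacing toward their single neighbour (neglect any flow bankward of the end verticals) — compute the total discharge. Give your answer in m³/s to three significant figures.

18.5 m³/s

w_1 = (8.5 − 2.9)/2 = 2.8 m; q_1 = 0.48 × 0.37 × 2.8 = 0.4973 m³/s
w_2 = (13.8 − 2.9)/2 = 5.45 m; q_2 = 0.58 × 1.05 × 5.45 = 3.319 m³/s
w_3 = (16.9 − 8.5)/2 = 4.2 m; q_3 = 0.78 × 1.16 × 4.2 = 3.800 m³/s
w_4 = (19.1 − 13.8)/2 = 2.65 m; q_4 = 0.79 × 1.65 × 2.65 = 3.454 m³/s
w_5 = (22.9 − 16.9)/2 = 3 m; q_5 = 0.75 × 1.48 × 3 = 3.330 m³/s
w_6 = (25.5 − 19.1)/2 = 3.2 m; q_6 = 0.63 × 1.13 × 3.2 = 2.278 m³/s
w_7 = (29.6 − 22.9)/2 = 3.35 m; q_7 = 0.48 × 0.89 × 3.35 = 1.431 m³/s
w_8 = (29.6 − 25.5)/2 = 2.05 m; q_8 = 0.45 × 0.45 × 2.05 = 0.4151 m³/s
Q = Σ qᵢ = 18.53 m³/s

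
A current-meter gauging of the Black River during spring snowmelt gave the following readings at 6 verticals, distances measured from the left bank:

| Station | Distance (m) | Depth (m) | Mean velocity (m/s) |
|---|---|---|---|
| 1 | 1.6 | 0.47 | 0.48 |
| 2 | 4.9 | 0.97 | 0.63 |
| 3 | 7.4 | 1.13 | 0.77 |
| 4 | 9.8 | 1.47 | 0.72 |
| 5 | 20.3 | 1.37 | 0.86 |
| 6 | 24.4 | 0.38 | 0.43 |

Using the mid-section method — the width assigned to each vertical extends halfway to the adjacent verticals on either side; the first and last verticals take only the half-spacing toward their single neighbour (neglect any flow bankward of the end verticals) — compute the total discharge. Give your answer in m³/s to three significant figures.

20.0 m³/s

w_1 = (4.9 − 1.6)/2 = 1.65 m; q_1 = 0.48 × 0.47 × 1.65 = 0.3722 m³/s
w_2 = (7.4 − 1.6)/2 = 2.9 m; q_2 = 0.63 × 0.97 × 2.9 = 1.772 m³/s
w_3 = (9.8 − 4.9)/2 = 2.45 m; q_3 = 0.77 × 1.13 × 2.45 = 2.132 m³/s
w_4 = (20.3 − 7.4)/2 = 6.45 m; q_4 = 0.72 × 1.47 × 6.45 = 6.827 m³/s
w_5 = (24.4 − 9.8)/2 = 7.3 m; q_5 = 0.86 × 1.37 × 7.3 = 8.601 m³/s
w_6 = (24.4 − 20.3)/2 = 2.05 m; q_6 = 0.43 × 0.38 × 2.05 = 0.3350 m³/s
Q = Σ qᵢ = 20.04 m³/s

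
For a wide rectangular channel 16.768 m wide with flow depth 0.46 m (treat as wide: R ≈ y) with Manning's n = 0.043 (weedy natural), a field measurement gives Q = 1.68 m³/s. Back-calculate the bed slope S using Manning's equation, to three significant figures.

0.000247

A = b·y = 16.768 × 0.46 = 7.713 m²
Wide channel: R ≈ y = 0.46 m
S = (Q·n / (1·A·R^(2/3)))² = (1.68×0.043 / (1×7.713×0.5959))² = 0.0002470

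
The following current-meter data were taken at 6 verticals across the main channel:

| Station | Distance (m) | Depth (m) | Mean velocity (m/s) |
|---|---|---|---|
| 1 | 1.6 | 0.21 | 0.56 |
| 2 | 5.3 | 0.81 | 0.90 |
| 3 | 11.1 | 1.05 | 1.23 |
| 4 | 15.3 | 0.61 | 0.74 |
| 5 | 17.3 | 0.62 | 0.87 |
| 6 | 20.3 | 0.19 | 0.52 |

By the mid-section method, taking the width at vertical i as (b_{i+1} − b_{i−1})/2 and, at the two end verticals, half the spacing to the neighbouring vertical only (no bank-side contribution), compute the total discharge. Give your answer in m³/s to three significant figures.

w_1 = (5.3 − 1.6)/2 = 1.85 m; q_1 = 0.56 × 0.21 × 1.85 = 0.2176 m³/s
w_2 = (11.1 − 1.6)/2 = 4.75 m; q_2 = 0.90 × 0.81 × 4.75 = 3.463 m³/s
w_3 = (15.3 − 5.3)/2 = 5 m; q_3 = 1.23 × 1.05 × 5 = 6.458 m³/s
w_4 = (17.3 − 11.1)/2 = 3.1 m; q_4 = 0.74 × 0.61 × 3.1 = 1.399 m³/s
w_5 = (20.3 − 15.3)/2 = 2.5 m; q_5 = 0.87 × 0.62 × 2.5 = 1.349 m³/s
w_6 = (20.3 − 17.3)/2 = 1.5 m; q_6 = 0.52 × 0.19 × 1.5 = 0.1482 m³/s
Q = Σ qᵢ = 13.03 m³/s

13.0 m³/s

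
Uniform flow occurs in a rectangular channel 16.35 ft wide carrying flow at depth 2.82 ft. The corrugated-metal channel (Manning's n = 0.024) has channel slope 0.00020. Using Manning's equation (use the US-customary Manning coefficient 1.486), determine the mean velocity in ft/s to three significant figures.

1.43 ft/s

A = b·y = 16.35 × 2.82 = 46.11 ft²
P = b + 2y = 16.35 + 2×2.82 = 21.99 ft
R = A/P = 46.11/21.99 = 2.097 ft
Q = (1.486/n)·A·R^(2/3)·S^(1/2) = (1.486/0.024) × 46.11 × 2.097^(2/3) × 0.00020^(1/2) = 66.14 ft³/s
V = Q/A = 66.14/46.11 = 1.434 ft/s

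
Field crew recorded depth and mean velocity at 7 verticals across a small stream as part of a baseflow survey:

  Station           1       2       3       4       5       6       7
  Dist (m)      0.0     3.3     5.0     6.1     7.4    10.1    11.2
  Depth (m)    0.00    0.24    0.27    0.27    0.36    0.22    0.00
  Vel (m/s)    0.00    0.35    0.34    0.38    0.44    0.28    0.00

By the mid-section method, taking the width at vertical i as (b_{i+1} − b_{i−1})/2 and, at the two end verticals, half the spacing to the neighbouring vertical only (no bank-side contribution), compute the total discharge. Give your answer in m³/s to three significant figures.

w_2 = (5.0 − 0.0)/2 = 2.5 m; q_2 = 0.35 × 0.24 × 2.5 = 0.2100 m³/s
w_3 = (6.1 − 3.3)/2 = 1.4 m; q_3 = 0.34 × 0.27 × 1.4 = 0.1285 m³/s
w_4 = (7.4 − 5.0)/2 = 1.2 m; q_4 = 0.38 × 0.27 × 1.2 = 0.1231 m³/s
w_5 = (10.1 − 6.1)/2 = 2 m; q_5 = 0.44 × 0.36 × 2 = 0.3168 m³/s
w_6 = (11.2 − 7.4)/2 = 1.9 m; q_6 = 0.28 × 0.22 × 1.9 = 0.1170 m³/s
Stations 1, 7 contribute zero (depth or velocity is 0).
Q = Σ qᵢ = 0.8955 m³/s

0.895 m³/s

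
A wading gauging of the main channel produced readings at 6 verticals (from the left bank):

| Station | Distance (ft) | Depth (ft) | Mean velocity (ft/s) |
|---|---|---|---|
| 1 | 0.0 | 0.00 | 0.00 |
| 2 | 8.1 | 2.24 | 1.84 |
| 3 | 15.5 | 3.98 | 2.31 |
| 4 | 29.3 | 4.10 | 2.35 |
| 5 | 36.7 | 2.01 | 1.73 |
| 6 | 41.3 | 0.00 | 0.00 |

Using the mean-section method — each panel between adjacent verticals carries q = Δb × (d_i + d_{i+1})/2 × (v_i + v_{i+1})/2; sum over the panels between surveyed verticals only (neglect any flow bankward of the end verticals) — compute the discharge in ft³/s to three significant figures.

236 ft³/s

Panel 1-2: Δb = 8.1 ft, d̄ = (0.00+2.24)/2 = 1.12, v̄ = (0.00+1.84)/2 = 0.92 → q = 8.1×1.12×0.92 = 8.346 ft³/s
Panel 2-3: Δb = 7.4 ft, d̄ = (2.24+3.98)/2 = 3.11, v̄ = (1.84+2.31)/2 = 2.075 → q = 7.4×3.11×2.075 = 47.75 ft³/s
Panel 3-4: Δb = 13.8 ft, d̄ = (3.98+4.10)/2 = 4.04, v̄ = (2.31+2.35)/2 = 2.33 → q = 13.8×4.04×2.33 = 129.9 ft³/s
Panel 4-5: Δb = 7.4 ft, d̄ = (4.10+2.01)/2 = 3.055, v̄ = (2.35+1.73)/2 = 2.04 → q = 7.4×3.055×2.04 = 46.12 ft³/s
Panel 5-6: Δb = 4.6 ft, d̄ = (2.01+0.00)/2 = 1.005, v̄ = (1.73+0.00)/2 = 0.865 → q = 4.6×1.005×0.865 = 3.999 ft³/s
Q = Σ q = 236.1 ft³/s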